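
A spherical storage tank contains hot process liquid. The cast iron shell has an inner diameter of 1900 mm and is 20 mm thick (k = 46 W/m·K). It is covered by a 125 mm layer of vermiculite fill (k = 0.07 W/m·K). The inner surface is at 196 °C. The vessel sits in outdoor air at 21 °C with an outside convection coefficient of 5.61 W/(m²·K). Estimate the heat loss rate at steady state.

Spherical conduction: R = (1/r_in − 1/r_out)/(4πk) per layer; series-sum.
R_cast iron shell = (1/0.95 − 1/0.97)/(4π×46) = 3.755×10^-5 K/W
R_vermiculite fill = (1/0.97 − 1/1.095)/(4π×0.07) = 0.1338 K/W
R_outer film = 1/(h·4πr_o²) = 1/(5.61×4π×1.095²) = 0.01183 K/W
R_total = 0.1457 K/W
Q = ΔT/R_total = 175/0.1457

Q ≈ 1200 W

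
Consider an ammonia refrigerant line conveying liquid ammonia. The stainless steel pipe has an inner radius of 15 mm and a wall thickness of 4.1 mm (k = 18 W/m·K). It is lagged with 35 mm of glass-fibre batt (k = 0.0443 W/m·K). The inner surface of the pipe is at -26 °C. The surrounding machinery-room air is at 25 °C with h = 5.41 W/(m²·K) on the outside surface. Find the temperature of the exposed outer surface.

Per-layer cylindrical resistances, series-summed:
R_stainless steel pipe wall = ln(19.1/15)/(2π×18×1) = 0.002137 K/W
R_glass-fibre batt = ln(54.1/19.1)/(2π×0.0443×1) = 3.74 K/W
R_outer film = 1/(h_o·2πr_oL) = 1/(5.41×2π×0.0541×1) = 0.5438 K/W
R_total = 4.286 K/W
Q = ΔT/R_total = 51/4.286
Q = 11.9 W/m
T_interface = T_inner + Q·ΣR(inner→interface) = -26 + 11.9×3.743

T ≈ 18.5 °C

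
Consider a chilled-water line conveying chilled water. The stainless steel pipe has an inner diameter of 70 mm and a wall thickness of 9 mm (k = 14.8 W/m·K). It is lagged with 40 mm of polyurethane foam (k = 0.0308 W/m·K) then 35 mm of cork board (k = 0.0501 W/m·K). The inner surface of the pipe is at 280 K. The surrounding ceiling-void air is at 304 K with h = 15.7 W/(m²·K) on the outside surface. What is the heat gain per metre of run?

Treating each annulus and film as a series resistance:
R_stainless steel pipe wall = ln(44/35)/(2π×14.8×1) = 0.002461 K/W
R_polyurethane foam = ln(84/44)/(2π×0.0308×1) = 3.341 K/W
R_cork board = ln(119/84)/(2π×0.0501×1) = 1.106 K/W
R_outer film = 1/(h_o·2πr_oL) = 1/(15.7×2π×0.119×1) = 0.08519 K/W
R_total = 4.535 K/W
Q = ΔT/R_total = 24/4.535

q′ ≈ 5.29 W/m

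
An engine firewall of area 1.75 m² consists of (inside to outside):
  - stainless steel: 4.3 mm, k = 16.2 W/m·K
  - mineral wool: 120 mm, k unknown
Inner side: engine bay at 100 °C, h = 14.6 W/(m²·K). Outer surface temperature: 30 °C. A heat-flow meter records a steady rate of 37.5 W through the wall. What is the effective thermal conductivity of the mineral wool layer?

Treating each layer as a thermal resistance in series:
R_inner film = 1/(h_i·A) = 1/(14.6×1.75) = 0.03914 K/W
R_stainless steel = L/(kA) = 0.0043/(16.2×1.75) = 1.517×10^-4 K/W
Sum of known resistances R_other = 0.03929 K/W
Total R = ΔT/Q = 70/37.5 = 1.867 K/W
R_mineral wool = R_total − R_other = 1.827 K/W
k = L/(R·A) = 0.12/(1.827×1.75)

k ≈ 0.0375 W/(m·K)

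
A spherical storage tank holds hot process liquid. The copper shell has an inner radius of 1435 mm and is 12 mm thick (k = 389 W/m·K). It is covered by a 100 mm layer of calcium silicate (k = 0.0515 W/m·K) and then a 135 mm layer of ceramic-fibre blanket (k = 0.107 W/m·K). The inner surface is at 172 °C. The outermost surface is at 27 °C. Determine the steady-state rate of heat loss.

Q ≈ 1350 W

For a spherical shell R = (1/r₁ − 1/r₂)/(4πk); film R = 1/(h·4πr²). In series:
R_copper shell = (1/1.435 − 1/1.447)/(4π×389) = 1.182×10^-6 K/W
R_calcium silicate = (1/1.447 − 1/1.547)/(4π×0.0515) = 0.06903 K/W
R_ceramic-fibre blanket = (1/1.547 − 1/1.682)/(4π×0.107) = 0.03859 K/W
R_total = 0.1076 K/W
Q = ΔT/R_total = 145/0.1076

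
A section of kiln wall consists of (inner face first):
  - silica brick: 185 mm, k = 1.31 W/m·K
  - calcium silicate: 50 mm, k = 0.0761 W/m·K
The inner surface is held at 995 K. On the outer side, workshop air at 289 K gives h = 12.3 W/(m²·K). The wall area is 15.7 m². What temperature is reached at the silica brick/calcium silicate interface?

Model the wall as resistances in series:
R_silica brick = L/(kA) = 0.185/(1.31×15.7) = 0.008995 K/W
R_calcium silicate = L/(kA) = 0.05/(0.0761×15.7) = 0.04185 K/W
R_outer film = 1/(h_o·A) = 1/(12.3×15.7) = 0.005178 K/W
R_total = 0.05602 K/W;  Q = ΔT/R_total = 706/0.05602 = 12600 W
T_interface = T_inner − Q·ΣR(inner→interface) = 995 − 12600×0.008995

T ≈ 882 K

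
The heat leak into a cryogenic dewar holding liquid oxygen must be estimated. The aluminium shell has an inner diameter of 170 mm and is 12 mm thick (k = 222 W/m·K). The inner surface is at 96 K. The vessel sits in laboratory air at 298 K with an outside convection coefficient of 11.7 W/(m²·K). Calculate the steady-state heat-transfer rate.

Q ≈ 279 W

For a spherical shell R = (1/r₁ − 1/r₂)/(4πk); film R = 1/(h·4πr²). In series:
R_aluminium shell = (1/0.085 − 1/0.097)/(4π×222) = 5.217×10^-4 K/W
R_outer film = 1/(h·4πr_o²) = 1/(11.7×4π×0.097²) = 0.7229 K/W
R_total = 0.7234 K/W
Q = ΔT/R_total = 202/0.7234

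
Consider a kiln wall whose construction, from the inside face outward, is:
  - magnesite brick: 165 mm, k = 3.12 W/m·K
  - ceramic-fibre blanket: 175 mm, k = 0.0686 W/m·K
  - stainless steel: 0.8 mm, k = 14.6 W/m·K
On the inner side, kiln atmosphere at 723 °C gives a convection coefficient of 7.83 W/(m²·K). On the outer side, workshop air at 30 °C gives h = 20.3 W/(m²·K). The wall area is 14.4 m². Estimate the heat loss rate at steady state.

Model the wall as resistances in series:
R_inner film = 1/(h_i·A) = 1/(7.83×14.4) = 0.008869 K/W
R_magnesite brick = L/(kA) = 0.165/(3.12×14.4) = 0.003673 K/W
R_ceramic-fibre blanket = L/(kA) = 0.175/(0.0686×14.4) = 0.1772 K/W
R_stainless steel = L/(kA) = 0.0008/(14.6×14.4) = 3.805×10^-6 K/W
R_outer film = 1/(h_o·A) = 1/(20.3×14.4) = 0.003421 K/W
R_total = 0.1931 K/W
Q = ΔT / R_total = 693 / 0.1931

Q ≈ 3590 W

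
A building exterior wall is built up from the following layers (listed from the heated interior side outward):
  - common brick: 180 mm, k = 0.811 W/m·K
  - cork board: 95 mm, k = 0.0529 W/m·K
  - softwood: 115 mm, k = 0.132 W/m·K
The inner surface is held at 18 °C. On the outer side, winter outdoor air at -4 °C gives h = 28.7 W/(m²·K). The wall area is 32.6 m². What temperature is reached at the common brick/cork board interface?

T ≈ 16.3 °C

Treating each layer as a thermal resistance in series:
R_common brick = L/(kA) = 0.18/(0.811×32.6) = 0.006808 K/W
R_cork board = L/(kA) = 0.095/(0.0529×32.6) = 0.05509 K/W
R_softwood = L/(kA) = 0.115/(0.132×32.6) = 0.02672 K/W
R_outer film = 1/(h_o·A) = 1/(28.7×32.6) = 0.001069 K/W
R_total = 0.08969 K/W;  Q = ΔT/R_total = 22/0.08969 = 245.3 W
T_interface = T_inner − Q·ΣR(inner→interface) = 18 − 245×0.006808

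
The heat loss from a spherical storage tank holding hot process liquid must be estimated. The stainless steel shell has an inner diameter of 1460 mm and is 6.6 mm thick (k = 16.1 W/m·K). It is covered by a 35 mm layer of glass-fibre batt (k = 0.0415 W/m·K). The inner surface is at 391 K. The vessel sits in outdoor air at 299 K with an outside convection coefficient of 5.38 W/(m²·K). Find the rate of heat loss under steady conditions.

Each spherical layer contributes R = (1/r_i − 1/r_o)/(4πk):
R_stainless steel shell = (1/0.73 − 1/0.7366)/(4π×16.1) = 6.067×10^-5 K/W
R_glass-fibre batt = (1/0.7366 − 1/0.7716)/(4π×0.0415) = 0.1181 K/W
R_outer film = 1/(h·4πr_o²) = 1/(5.38×4π×0.7716²) = 0.02484 K/W
R_total = 0.143 K/W
Q = ΔT/R_total = 92/0.143

Q ≈ 643 W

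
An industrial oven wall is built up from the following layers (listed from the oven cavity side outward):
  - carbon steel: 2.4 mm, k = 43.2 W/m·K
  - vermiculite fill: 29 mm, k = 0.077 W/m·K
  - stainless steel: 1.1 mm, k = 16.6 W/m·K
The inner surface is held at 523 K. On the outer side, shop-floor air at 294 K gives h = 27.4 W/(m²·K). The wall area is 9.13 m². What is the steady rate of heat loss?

Treating each layer as a thermal resistance in series:
R_carbon steel = L/(kA) = 0.0024/(43.2×9.13) = 6.085×10^-6 K/W
R_vermiculite fill = L/(kA) = 0.029/(0.077×9.13) = 0.04125 K/W
R_stainless steel = L/(kA) = 0.0011/(16.6×9.13) = 7.258×10^-6 K/W
R_outer film = 1/(h_o·A) = 1/(27.4×9.13) = 0.003997 K/W
R_total = 0.04526 K/W
Q = ΔT / R_total = 229 / 0.04526

Q ≈ 5060 W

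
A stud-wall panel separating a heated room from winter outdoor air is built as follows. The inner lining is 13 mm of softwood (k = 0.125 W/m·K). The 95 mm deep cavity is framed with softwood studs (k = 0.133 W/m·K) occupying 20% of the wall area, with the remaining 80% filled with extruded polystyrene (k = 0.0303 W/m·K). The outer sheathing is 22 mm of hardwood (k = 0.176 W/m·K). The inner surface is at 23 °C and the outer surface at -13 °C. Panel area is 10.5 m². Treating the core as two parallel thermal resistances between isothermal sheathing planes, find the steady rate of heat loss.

Q ≈ 180 W

Sheathing layers in series; stud and cavity paths in parallel between them.
R_inner = 0.013/(0.125×10.5) = 0.009905 K/W
R_stud  = 0.095/(0.133×0.2×10.5) = 0.3401 K/W
R_cav   = 0.095/(0.0303×0.8×10.5) = 0.3733 K/W
1/R_core = 1/R_stud + 1/R_cav → R_core = 0.178 K/W
R_outer = 0.022/(0.176×10.5) = 0.0119 K/W
R_total = 0.1998 K/W
Q = ΔT/R_total = 36/0.1998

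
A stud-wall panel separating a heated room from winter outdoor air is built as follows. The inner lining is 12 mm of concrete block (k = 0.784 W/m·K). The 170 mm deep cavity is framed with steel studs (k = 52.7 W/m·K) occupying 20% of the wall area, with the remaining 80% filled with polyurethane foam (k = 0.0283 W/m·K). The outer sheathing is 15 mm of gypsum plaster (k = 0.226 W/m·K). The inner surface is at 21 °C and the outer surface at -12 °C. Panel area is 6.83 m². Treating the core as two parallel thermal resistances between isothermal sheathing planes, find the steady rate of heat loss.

Sheathing layers in series; stud and cavity paths in parallel between them.
R_inner = 0.012/(0.784×6.83) = 0.002241 K/W
R_stud  = 0.17/(52.7×0.2×6.83) = 0.002361 K/W
R_cav   = 0.17/(0.0283×0.8×6.83) = 1.099 K/W
1/R_core = 1/R_stud + 1/R_cav → R_core = 0.002356 K/W
R_outer = 0.015/(0.226×6.83) = 0.009718 K/W
R_total = 0.01432 K/W
Q = ΔT/R_total = 33/0.01432

Q ≈ 2310 W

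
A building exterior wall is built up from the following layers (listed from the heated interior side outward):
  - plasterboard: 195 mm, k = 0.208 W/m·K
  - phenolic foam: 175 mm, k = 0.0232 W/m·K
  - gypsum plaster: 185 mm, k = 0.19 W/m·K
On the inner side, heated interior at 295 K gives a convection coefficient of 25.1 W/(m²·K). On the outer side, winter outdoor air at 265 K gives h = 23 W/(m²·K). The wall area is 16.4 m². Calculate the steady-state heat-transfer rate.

Thermal resistances in series:
R_inner film = 1/(h_i·A) = 1/(25.1×16.4) = 0.002429 K/W
R_plasterboard = L/(kA) = 0.195/(0.208×16.4) = 0.05716 K/W
R_phenolic foam = L/(kA) = 0.175/(0.0232×16.4) = 0.4599 K/W
R_gypsum plaster = L/(kA) = 0.185/(0.19×16.4) = 0.05937 K/W
R_outer film = 1/(h_o·A) = 1/(23×16.4) = 0.002651 K/W
R_total = 0.5816 K/W
Q = ΔT / R_total = 30 / 0.5816

Q ≈ 51.6 W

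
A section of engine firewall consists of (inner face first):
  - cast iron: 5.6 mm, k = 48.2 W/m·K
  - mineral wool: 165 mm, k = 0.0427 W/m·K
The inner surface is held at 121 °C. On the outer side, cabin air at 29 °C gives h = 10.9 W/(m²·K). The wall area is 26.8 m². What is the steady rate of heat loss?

Thermal resistances in series:
R_cast iron = L/(kA) = 0.0056/(48.2×26.8) = 4.335×10^-6 K/W
R_mineral wool = L/(kA) = 0.165/(0.0427×26.8) = 0.1442 K/W
R_outer film = 1/(h_o·A) = 1/(10.9×26.8) = 0.003423 K/W
R_total = 0.1476 K/W
Q = ΔT / R_total = 92 / 0.1476

Q ≈ 623 W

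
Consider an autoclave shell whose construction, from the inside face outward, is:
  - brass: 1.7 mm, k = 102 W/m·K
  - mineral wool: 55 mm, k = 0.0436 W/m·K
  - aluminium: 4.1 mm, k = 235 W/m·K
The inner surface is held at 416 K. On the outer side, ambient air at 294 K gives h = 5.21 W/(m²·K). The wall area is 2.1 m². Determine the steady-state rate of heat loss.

Using the resistance-network approach (series):
R_brass = L/(kA) = 0.0017/(102×2.1) = 7.937×10^-6 K/W
R_mineral wool = L/(kA) = 0.055/(0.0436×2.1) = 0.6007 K/W
R_aluminium = L/(kA) = 0.0041/(235×2.1) = 8.308×10^-6 K/W
R_outer film = 1/(h_o·A) = 1/(5.21×2.1) = 0.0914 K/W
R_total = 0.6921 K/W
Q = ΔT / R_total = 122 / 0.6921

Q ≈ 176 W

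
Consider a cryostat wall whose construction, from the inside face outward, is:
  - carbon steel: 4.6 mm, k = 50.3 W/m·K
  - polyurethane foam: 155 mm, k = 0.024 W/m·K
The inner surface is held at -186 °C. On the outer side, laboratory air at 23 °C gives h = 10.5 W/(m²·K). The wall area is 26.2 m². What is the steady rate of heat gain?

Series thermal resistances:
R_carbon steel = L/(kA) = 0.0046/(50.3×26.2) = 3.491×10^-6 K/W
R_polyurethane foam = L/(kA) = 0.155/(0.024×26.2) = 0.2465 K/W
R_outer film = 1/(h_o·A) = 1/(10.5×26.2) = 0.003635 K/W
R_total = 0.2501 K/W
Q = ΔT / R_total = 209 / 0.2501

Q ≈ 836 W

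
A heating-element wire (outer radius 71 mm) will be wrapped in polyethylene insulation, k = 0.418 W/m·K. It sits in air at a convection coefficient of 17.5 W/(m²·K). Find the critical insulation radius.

For a cylinder r_cr = k/h = 0.418/17.5
r_cr = 23.9 mm; since the bare radius (71 mm) is above r_cr, any added insulation will reduce heat loss.

r_cr ≈ 23.9 mm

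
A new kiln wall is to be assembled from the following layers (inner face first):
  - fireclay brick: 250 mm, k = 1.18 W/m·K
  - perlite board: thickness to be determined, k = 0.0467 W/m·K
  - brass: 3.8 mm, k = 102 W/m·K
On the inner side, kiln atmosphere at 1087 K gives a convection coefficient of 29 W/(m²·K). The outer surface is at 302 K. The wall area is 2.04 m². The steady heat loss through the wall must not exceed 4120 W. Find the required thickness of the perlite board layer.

Series thermal resistances:
R_inner film = 1/(h_i·A) = 1/(29×2.04) = 0.0169 K/W
R_fireclay brick = L/(kA) = 0.25/(1.18×2.04) = 0.1039 K/W
R_brass = L/(kA) = 0.0038/(102×2.04) = 1.826×10^-5 K/W
Sum of the known resistances R_other = 0.1208 K/W
Required total resistance R_tot = ΔT/Q_allow = 785/4120 = 0.1905 K/W
R_perlite board = R_tot − R_other = 0.06976 K/W
L = R·k·A = 0.06976×0.0467×2.04

L ≈ 6.65 mm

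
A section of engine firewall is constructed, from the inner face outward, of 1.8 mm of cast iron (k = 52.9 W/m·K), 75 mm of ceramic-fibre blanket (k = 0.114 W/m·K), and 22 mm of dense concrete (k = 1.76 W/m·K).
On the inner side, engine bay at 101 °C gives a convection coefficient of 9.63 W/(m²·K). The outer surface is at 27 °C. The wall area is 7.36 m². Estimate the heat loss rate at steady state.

Q ≈ 703 W

Using the resistance-network approach (series):
R_inner film = 1/(h_i·A) = 1/(9.63×7.36) = 0.01411 K/W
R_cast iron = L/(kA) = 0.0018/(52.9×7.36) = 4.623×10^-6 K/W
R_ceramic-fibre blanket = L/(kA) = 0.075/(0.114×7.36) = 0.08939 K/W
R_dense concrete = L/(kA) = 0.022/(1.76×7.36) = 0.001698 K/W
R_total = 0.1052 K/W
Q = ΔT / R_total = 74 / 0.1052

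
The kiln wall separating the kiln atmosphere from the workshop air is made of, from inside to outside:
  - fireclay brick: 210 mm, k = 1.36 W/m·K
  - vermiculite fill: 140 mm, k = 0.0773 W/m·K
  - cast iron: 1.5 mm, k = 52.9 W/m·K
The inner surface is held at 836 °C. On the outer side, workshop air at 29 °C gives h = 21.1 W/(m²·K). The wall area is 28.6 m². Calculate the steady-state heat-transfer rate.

Q ≈ 11500 W

Treating each layer as a thermal resistance in series:
R_fireclay brick = L/(kA) = 0.21/(1.36×28.6) = 0.005399 K/W
R_vermiculite fill = L/(kA) = 0.14/(0.0773×28.6) = 0.06333 K/W
R_cast iron = L/(kA) = 0.0015/(52.9×28.6) = 9.914×10^-7 K/W
R_outer film = 1/(h_o·A) = 1/(21.1×28.6) = 0.001657 K/W
R_total = 0.07038 K/W
Q = ΔT / R_total = 807 / 0.07038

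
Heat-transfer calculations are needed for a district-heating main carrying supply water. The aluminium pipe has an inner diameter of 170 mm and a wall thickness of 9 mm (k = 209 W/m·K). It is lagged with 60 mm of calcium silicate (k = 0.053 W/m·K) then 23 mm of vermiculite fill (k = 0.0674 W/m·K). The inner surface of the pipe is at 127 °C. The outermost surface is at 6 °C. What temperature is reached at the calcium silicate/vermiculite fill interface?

T ≈ 28 °C

Per-layer cylindrical resistances, series-summed:
R_aluminium pipe wall = ln(94/85)/(2π×209×1) = 7.664×10^-5 K/W
R_calcium silicate = ln(154/94)/(2π×0.053×1) = 1.482 K/W
R_vermiculite fill = ln(177/154)/(2π×0.0674×1) = 0.3287 K/W
R_total = 1.811 K/W
Q = ΔT/R_total = 121/1.811
Q = 66.8 W/m
T_interface = T_inner − Q·ΣR(inner→interface) = 127 − 66.8×1.482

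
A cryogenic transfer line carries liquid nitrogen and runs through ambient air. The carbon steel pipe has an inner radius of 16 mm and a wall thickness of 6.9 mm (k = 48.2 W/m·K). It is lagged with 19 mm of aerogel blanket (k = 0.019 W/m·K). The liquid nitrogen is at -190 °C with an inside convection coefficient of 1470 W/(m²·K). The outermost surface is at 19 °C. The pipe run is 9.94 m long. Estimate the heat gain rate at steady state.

Q ≈ 410 W

Per-layer cylindrical resistances, series-summed:
R_inner film = 1/(h_i·2πr₁L) = 1/(1470×2π×0.016×9.94) = 6.808×10^-4 K/W
R_carbon steel pipe wall = ln(22.9/16)/(2π×48.2×9.94) = 1.191×10^-4 K/W
R_aerogel blanket = ln(41.9/22.9)/(2π×0.019×9.94) = 0.5091 K/W
R_total = 0.5099 K/W
Q = ΔT/R_total = 209/0.5099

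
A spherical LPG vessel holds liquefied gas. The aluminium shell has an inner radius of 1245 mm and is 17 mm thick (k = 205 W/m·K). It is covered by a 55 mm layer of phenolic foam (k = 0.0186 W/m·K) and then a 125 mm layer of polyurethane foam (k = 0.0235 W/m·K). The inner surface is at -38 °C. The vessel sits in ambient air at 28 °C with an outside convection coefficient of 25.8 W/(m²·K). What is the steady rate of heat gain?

Radial (spherical) resistances in series:
R_aluminium shell = (1/1.245 − 1/1.262)/(4π×205) = 4.2×10^-6 K/W
R_phenolic foam = (1/1.262 − 1/1.317)/(4π×0.0186) = 0.1416 K/W
R_polyurethane foam = (1/1.317 − 1/1.442)/(4π×0.0235) = 0.2229 K/W
R_outer film = 1/(h·4πr_o²) = 1/(25.8×4π×1.442²) = 0.001483 K/W
R_total = 0.366 K/W
Q = ΔT/R_total = 66/0.366

Q ≈ 180 W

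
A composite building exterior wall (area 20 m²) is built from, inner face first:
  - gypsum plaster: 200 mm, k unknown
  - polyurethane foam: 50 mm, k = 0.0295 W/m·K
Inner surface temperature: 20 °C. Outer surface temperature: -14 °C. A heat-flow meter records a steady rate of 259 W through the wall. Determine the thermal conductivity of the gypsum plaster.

Using the resistance-network approach (series):
R_polyurethane foam = L/(kA) = 0.05/(0.0295×20) = 0.08475 K/W
Sum of known resistances R_other = 0.08475 K/W
Total R = ΔT/Q = 34/259 = 0.1313 K/W
R_gypsum plaster = R_total − R_other = 0.04653 K/W
k = L/(R·A) = 0.2/(0.04653×20)

k ≈ 0.215 W/(m·K)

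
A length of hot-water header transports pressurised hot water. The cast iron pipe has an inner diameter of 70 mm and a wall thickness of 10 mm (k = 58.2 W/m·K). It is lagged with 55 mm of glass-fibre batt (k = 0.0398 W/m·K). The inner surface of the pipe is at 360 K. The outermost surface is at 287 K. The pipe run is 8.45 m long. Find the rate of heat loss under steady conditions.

Radial resistances (cylindrical: R_cond = ln(r_o/r_i)/(2πkL), R_conv = 1/(h·2πrL)):
R_cast iron pipe wall = ln(45/35)/(2π×58.2×8.45) = 8.133×10^-5 K/W
R_glass-fibre batt = ln(100/45)/(2π×0.0398×8.45) = 0.3779 K/W
R_total = 0.378 K/W
Q = ΔT/R_total = 73/0.378

Q ≈ 193 W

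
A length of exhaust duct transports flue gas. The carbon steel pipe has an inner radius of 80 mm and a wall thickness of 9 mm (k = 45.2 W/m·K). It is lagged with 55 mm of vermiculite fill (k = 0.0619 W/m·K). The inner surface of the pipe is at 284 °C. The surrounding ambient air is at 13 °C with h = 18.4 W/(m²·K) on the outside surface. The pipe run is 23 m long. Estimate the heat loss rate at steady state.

Per-layer cylindrical resistances, series-summed:
R_carbon steel pipe wall = ln(89/80)/(2π×45.2×23) = 1.632×10^-5 K/W
R_vermiculite fill = ln(144/89)/(2π×0.0619×23) = 0.05379 K/W
R_outer film = 1/(h_o·2πr_oL) = 1/(18.4×2π×0.144×23) = 0.002612 K/W
R_total = 0.05642 K/W
Q = ΔT/R_total = 271/0.05642

Q ≈ 4800 W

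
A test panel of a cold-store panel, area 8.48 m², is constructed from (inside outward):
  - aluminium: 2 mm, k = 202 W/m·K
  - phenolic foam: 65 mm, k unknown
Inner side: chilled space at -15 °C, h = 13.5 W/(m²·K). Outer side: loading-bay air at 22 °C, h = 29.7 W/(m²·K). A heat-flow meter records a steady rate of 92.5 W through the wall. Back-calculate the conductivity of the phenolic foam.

k ≈ 0.0198 W/(m·K)

Treating each layer as a thermal resistance in series:
R_inner film = 1/(h_i·A) = 1/(13.5×8.48) = 0.008735 K/W
R_aluminium = L/(kA) = 0.002/(202×8.48) = 1.168×10^-6 K/W
R_outer film = 1/(h_o·A) = 1/(29.7×8.48) = 0.003971 K/W
Sum of known resistances R_other = 0.01271 K/W
Total R = ΔT/Q = 37/92.5 = 0.4 K/W
R_phenolic foam = R_total − R_other = 0.3873 K/W
k = L/(R·A) = 0.065/(0.3873×8.48)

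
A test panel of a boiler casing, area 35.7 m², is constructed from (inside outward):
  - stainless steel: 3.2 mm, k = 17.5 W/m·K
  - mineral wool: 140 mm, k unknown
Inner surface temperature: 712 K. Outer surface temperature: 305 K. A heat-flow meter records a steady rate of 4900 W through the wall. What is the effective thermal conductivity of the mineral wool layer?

Thermal resistances in series:
R_stainless steel = L/(kA) = 0.0032/(17.5×35.7) = 5.122×10^-6 K/W
Sum of known resistances R_other = 5.122×10^-6 K/W
Total R = ΔT/Q = 407/4900 = 0.08306 K/W
R_mineral wool = R_total − R_other = 0.08306 K/W
k = L/(R·A) = 0.14/(0.08306×35.7)

k ≈ 0.0472 W/(m·K)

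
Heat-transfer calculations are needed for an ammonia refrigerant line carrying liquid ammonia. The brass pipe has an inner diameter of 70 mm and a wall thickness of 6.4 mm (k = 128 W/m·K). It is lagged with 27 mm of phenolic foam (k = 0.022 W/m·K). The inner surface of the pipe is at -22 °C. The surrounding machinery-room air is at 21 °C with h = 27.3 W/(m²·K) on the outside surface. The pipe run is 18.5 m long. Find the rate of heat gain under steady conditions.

Q ≈ 214 W

Cylindrical conduction, so R = ln(r₂/r₁)/(2πkL) per layer, in series:
R_brass pipe wall = ln(41.4/35)/(2π×128×18.5) = 1.129×10^-5 K/W
R_phenolic foam = ln(68.4/41.4)/(2π×0.022×18.5) = 0.1963 K/W
R_outer film = 1/(h_o·2πr_oL) = 1/(27.3×2π×0.0684×18.5) = 0.004607 K/W
R_total = 0.201 K/W
Q = ΔT/R_total = 43/0.201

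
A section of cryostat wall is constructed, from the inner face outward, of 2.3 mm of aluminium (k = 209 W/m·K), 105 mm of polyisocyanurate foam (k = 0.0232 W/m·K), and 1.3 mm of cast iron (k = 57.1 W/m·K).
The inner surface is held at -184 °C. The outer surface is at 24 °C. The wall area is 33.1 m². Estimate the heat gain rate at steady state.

Series thermal resistances:
R_aluminium = L/(kA) = 0.0023/(209×33.1) = 3.325×10^-7 K/W
R_polyisocyanurate foam = L/(kA) = 0.105/(0.0232×33.1) = 0.1367 K/W
R_cast iron = L/(kA) = 0.0013/(57.1×33.1) = 6.878×10^-7 K/W
R_total = 0.1367 K/W
Q = ΔT / R_total = 208 / 0.1367

Q ≈ 1520 W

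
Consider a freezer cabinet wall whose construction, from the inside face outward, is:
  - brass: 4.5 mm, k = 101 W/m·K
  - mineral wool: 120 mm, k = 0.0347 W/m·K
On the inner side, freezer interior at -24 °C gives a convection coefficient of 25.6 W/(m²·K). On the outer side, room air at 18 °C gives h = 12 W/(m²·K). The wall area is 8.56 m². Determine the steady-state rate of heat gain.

Q ≈ 100 W

Model the wall as resistances in series:
R_inner film = 1/(h_i·A) = 1/(25.6×8.56) = 0.004563 K/W
R_brass = L/(kA) = 0.0045/(101×8.56) = 5.205×10^-6 K/W
R_mineral wool = L/(kA) = 0.12/(0.0347×8.56) = 0.404 K/W
R_outer film = 1/(h_o·A) = 1/(12×8.56) = 0.009735 K/W
R_total = 0.4183 K/W
Q = ΔT / R_total = 42 / 0.4183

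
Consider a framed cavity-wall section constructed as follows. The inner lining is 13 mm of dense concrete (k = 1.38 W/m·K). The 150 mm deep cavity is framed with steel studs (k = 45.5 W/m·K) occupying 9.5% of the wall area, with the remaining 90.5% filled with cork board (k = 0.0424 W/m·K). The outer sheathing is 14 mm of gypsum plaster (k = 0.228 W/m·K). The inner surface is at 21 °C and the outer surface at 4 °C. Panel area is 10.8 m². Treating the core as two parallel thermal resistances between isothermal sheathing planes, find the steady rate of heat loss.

Q ≈ 1740 W

Sheathing layers in series; stud and cavity paths in parallel between them.
R_inner = 0.013/(1.38×10.8) = 8.722×10^-4 K/W
R_stud  = 0.15/(45.5×0.095×10.8) = 0.003213 K/W
R_cav   = 0.15/(0.0424×0.905×10.8) = 0.362 K/W
1/R_core = 1/R_stud + 1/R_cav → R_core = 0.003185 K/W
R_outer = 0.014/(0.228×10.8) = 0.005686 K/W
R_total = 0.009743 K/W
Q = ΔT/R_total = 17/0.009743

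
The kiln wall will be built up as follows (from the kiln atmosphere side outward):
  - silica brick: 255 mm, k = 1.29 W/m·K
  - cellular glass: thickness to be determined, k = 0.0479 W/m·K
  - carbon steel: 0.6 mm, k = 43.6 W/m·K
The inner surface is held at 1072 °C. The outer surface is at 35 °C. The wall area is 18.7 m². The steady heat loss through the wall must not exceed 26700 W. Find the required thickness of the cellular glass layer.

L ≈ 25.3 mm

Using the resistance-network approach (series):
R_silica brick = L/(kA) = 0.255/(1.29×18.7) = 0.01057 K/W
R_carbon steel = L/(kA) = 0.0006/(43.6×18.7) = 7.359×10^-7 K/W
Sum of the known resistances R_other = 0.01057 K/W
Required total resistance R_tot = ΔT/Q_allow = 1037/26700 = 0.03884 K/W
R_cellular glass = R_tot − R_other = 0.02827 K/W
L = R·k·A = 0.02827×0.0479×18.7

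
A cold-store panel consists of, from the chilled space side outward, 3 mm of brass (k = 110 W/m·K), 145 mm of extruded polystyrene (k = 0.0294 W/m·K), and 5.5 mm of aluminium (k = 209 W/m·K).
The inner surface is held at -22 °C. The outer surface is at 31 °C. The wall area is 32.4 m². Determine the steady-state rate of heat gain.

Q ≈ 348 W

Model the wall as resistances in series:
R_brass = L/(kA) = 0.003/(110×32.4) = 8.418×10^-7 K/W
R_extruded polystyrene = L/(kA) = 0.145/(0.0294×32.4) = 0.1522 K/W
R_aluminium = L/(kA) = 0.0055/(209×32.4) = 8.122×10^-7 K/W
R_total = 0.1522 K/W
Q = ΔT / R_total = 53 / 0.1522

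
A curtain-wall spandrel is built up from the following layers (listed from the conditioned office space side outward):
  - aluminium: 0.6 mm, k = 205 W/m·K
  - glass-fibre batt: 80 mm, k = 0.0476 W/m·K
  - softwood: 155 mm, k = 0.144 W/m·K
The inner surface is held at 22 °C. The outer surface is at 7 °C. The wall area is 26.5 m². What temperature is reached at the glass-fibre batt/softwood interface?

Using the resistance-network approach (series):
R_aluminium = L/(kA) = 0.0006/(205×26.5) = 1.104×10^-7 K/W
R_glass-fibre batt = L/(kA) = 0.08/(0.0476×26.5) = 0.06342 K/W
R_softwood = L/(kA) = 0.155/(0.144×26.5) = 0.04062 K/W
R_total = 0.104 K/W;  Q = ΔT/R_total = 15/0.104 = 144.2 W
T_interface = T_inner − Q·ΣR(inner→interface) = 22 − 144×0.06342

T ≈ 12.9 °C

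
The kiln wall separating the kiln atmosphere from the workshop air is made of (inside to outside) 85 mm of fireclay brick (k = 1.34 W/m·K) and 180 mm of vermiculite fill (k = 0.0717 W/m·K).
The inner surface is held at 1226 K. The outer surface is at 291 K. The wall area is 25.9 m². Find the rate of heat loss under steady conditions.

Series thermal resistances:
R_fireclay brick = L/(kA) = 0.085/(1.34×25.9) = 0.002449 K/W
R_vermiculite fill = L/(kA) = 0.18/(0.0717×25.9) = 0.09693 K/W
R_total = 0.09938 K/W
Q = ΔT / R_total = 935 / 0.09938

Q ≈ 9410 W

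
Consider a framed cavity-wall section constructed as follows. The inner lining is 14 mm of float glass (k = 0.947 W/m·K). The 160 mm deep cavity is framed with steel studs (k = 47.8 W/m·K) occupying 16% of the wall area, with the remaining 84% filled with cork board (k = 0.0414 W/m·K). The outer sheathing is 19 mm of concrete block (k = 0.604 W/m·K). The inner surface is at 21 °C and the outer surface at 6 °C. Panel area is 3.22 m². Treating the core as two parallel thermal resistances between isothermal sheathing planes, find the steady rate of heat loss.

Q ≈ 720 W

Sheathing layers in series; stud and cavity paths in parallel between them.
R_inner = 0.014/(0.947×3.22) = 0.004591 K/W
R_stud  = 0.16/(47.8×0.16×3.22) = 0.006497 K/W
R_cav   = 0.16/(0.0414×0.84×3.22) = 1.429 K/W
1/R_core = 1/R_stud + 1/R_cav → R_core = 0.006468 K/W
R_outer = 0.019/(0.604×3.22) = 0.009769 K/W
R_total = 0.02083 K/W
Q = ΔT/R_total = 15/0.02083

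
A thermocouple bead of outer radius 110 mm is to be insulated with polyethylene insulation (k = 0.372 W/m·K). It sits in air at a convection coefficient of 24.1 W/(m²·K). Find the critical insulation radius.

r_cr ≈ 30.9 mm

For a sphere r_cr = 2k/h = 2×0.372/24.1
r_cr = 30.9 mm; since the bare radius (110 mm) is above r_cr, any added insulation will reduce heat loss.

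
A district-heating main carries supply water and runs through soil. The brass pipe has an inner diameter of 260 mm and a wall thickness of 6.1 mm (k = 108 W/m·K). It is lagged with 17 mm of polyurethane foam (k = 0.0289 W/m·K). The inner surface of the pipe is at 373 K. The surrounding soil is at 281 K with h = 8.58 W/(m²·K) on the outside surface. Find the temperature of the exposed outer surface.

Treating each annulus and film as a series resistance:
R_brass pipe wall = ln(136.1/130)/(2π×108×1) = 6.758×10^-5 K/W
R_polyurethane foam = ln(153.1/136.1)/(2π×0.0289×1) = 0.6482 K/W
R_outer film = 1/(h_o·2πr_oL) = 1/(8.58×2π×0.1531×1) = 0.1212 K/W
R_total = 0.7694 K/W
Q = ΔT/R_total = 92/0.7694
Q = 120 W/m
T_interface = T_inner − Q·ΣR(inner→interface) = 373 − 120×0.6483

T ≈ 295 K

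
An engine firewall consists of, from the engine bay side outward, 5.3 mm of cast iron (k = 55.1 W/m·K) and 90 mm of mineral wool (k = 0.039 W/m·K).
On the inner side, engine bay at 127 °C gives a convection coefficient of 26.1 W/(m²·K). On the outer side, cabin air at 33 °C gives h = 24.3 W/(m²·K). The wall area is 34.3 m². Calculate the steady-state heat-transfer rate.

Q ≈ 1350 W

Model the wall as resistances in series:
R_inner film = 1/(h_i·A) = 1/(26.1×34.3) = 0.001117 K/W
R_cast iron = L/(kA) = 0.0053/(55.1×34.3) = 2.804×10^-6 K/W
R_mineral wool = L/(kA) = 0.09/(0.039×34.3) = 0.06728 K/W
R_outer film = 1/(h_o·A) = 1/(24.3×34.3) = 0.0012 K/W
R_total = 0.0696 K/W
Q = ΔT / R_total = 94 / 0.0696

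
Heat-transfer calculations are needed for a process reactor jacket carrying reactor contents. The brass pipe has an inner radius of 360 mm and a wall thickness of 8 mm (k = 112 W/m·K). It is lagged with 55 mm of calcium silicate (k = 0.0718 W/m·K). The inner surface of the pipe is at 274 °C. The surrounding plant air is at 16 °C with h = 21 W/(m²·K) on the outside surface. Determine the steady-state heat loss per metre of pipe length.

q′ ≈ 790 W/m

Radial resistances (cylindrical: R_cond = ln(r_o/r_i)/(2πkL), R_conv = 1/(h·2πrL)):
R_brass pipe wall = ln(368/360)/(2π×112×1) = 3.123×10^-5 K/W
R_calcium silicate = ln(423/368)/(2π×0.0718×1) = 0.3088 K/W
R_outer film = 1/(h_o·2πr_oL) = 1/(21×2π×0.423×1) = 0.01792 K/W
R_total = 0.3267 K/W
Q = ΔT/R_total = 258/0.3267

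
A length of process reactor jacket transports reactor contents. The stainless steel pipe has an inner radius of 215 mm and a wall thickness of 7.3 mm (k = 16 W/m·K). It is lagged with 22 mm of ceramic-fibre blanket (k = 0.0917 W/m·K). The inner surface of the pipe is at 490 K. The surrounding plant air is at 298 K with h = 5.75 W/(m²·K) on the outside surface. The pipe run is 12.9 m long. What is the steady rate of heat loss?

Q ≈ 8930 W

Treating each annulus and film as a series resistance:
R_stainless steel pipe wall = ln(222.3/215)/(2π×16×12.9) = 2.575×10^-5 K/W
R_ceramic-fibre blanket = ln(244.3/222.3)/(2π×0.0917×12.9) = 0.0127 K/W
R_outer film = 1/(h_o·2πr_oL) = 1/(5.75×2π×0.2443×12.9) = 0.008783 K/W
R_total = 0.02151 K/W
Q = ΔT/R_total = 192/0.02151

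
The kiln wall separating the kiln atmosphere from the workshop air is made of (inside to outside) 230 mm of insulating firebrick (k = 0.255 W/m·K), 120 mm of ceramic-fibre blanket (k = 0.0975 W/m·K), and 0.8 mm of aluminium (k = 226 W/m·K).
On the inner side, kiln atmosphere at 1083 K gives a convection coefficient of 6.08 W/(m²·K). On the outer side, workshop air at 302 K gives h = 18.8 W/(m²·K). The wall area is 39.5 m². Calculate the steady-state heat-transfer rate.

Q ≈ 13100 W

Model the wall as resistances in series:
R_inner film = 1/(h_i·A) = 1/(6.08×39.5) = 0.004164 K/W
R_insulating firebrick = L/(kA) = 0.23/(0.255×39.5) = 0.02283 K/W
R_ceramic-fibre blanket = L/(kA) = 0.12/(0.0975×39.5) = 0.03116 K/W
R_aluminium = L/(kA) = 0.0008/(226×39.5) = 8.962×10^-8 K/W
R_outer film = 1/(h_o·A) = 1/(18.8×39.5) = 0.001347 K/W
R_total = 0.0595 K/W
Q = ΔT / R_total = 781 / 0.0595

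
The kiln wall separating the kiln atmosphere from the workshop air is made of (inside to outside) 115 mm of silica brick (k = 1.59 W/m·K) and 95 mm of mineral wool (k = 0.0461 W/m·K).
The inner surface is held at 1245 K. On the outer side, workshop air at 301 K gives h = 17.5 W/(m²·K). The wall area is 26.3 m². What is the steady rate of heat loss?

Q ≈ 11300 W

Using the resistance-network approach (series):
R_silica brick = L/(kA) = 0.115/(1.59×26.3) = 0.00275 K/W
R_mineral wool = L/(kA) = 0.095/(0.0461×26.3) = 0.07836 K/W
R_outer film = 1/(h_o·A) = 1/(17.5×26.3) = 0.002173 K/W
R_total = 0.08328 K/W
Q = ΔT / R_total = 944 / 0.08328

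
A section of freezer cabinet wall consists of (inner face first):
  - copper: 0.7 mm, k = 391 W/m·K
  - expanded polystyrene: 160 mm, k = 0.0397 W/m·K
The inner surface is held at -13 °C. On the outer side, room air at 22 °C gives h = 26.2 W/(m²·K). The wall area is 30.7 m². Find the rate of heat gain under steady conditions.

Q ≈ 264 W

Using the resistance-network approach (series):
R_copper = L/(kA) = 0.0007/(391×30.7) = 5.832×10^-8 K/W
R_expanded polystyrene = L/(kA) = 0.16/(0.0397×30.7) = 0.1313 K/W
R_outer film = 1/(h_o·A) = 1/(26.2×30.7) = 0.001243 K/W
R_total = 0.1325 K/W
Q = ΔT / R_total = 35 / 0.1325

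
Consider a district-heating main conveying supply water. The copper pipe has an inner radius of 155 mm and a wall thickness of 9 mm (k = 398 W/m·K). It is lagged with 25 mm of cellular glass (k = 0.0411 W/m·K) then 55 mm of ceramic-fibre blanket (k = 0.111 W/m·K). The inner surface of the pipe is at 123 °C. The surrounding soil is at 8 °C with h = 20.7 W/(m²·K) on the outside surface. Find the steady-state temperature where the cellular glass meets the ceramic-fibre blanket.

Treating each annulus and film as a series resistance:
R_copper pipe wall = ln(164/155)/(2π×398×1) = 2.257×10^-5 K/W
R_cellular glass = ln(189/164)/(2π×0.0411×1) = 0.5494 K/W
R_ceramic-fibre blanket = ln(244/189)/(2π×0.111×1) = 0.3662 K/W
R_outer film = 1/(h_o·2πr_oL) = 1/(20.7×2π×0.244×1) = 0.03151 K/W
R_total = 0.9472 K/W
Q = ΔT/R_total = 115/0.9472
Q = 121 W/m
T_interface = T_inner − Q·ΣR(inner→interface) = 123 − 121×0.5494

T ≈ 56.3 °C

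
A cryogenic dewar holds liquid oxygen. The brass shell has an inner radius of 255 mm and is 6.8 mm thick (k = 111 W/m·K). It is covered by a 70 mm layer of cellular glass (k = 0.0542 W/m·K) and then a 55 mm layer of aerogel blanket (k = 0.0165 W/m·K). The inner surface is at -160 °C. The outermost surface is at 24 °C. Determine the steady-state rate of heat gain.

Each spherical layer contributes R = (1/r_i − 1/r_o)/(4πk):
R_brass shell = (1/0.255 − 1/0.2618)/(4π×111) = 7.302×10^-5 K/W
R_cellular glass = (1/0.2618 − 1/0.3318)/(4π×0.0542) = 1.183 K/W
R_aerogel blanket = (1/0.3318 − 1/0.3868)/(4π×0.0165) = 2.067 K/W
R_total = 3.25 K/W
Q = ΔT/R_total = 184/3.25

Q ≈ 56.6 W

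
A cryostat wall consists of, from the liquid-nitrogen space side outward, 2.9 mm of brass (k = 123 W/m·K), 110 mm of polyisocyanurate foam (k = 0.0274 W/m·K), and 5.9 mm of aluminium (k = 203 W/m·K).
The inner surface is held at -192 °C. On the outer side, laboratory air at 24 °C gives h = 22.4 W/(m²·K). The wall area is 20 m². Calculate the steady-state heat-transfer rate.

Q ≈ 1060 W

Thermal resistances in series:
R_brass = L/(kA) = 0.0029/(123×20) = 1.179×10^-6 K/W
R_polyisocyanurate foam = L/(kA) = 0.11/(0.0274×20) = 0.2007 K/W
R_aluminium = L/(kA) = 0.0059/(203×20) = 1.453×10^-6 K/W
R_outer film = 1/(h_o·A) = 1/(22.4×20) = 0.002232 K/W
R_total = 0.203 K/W
Q = ΔT / R_total = 216 / 0.203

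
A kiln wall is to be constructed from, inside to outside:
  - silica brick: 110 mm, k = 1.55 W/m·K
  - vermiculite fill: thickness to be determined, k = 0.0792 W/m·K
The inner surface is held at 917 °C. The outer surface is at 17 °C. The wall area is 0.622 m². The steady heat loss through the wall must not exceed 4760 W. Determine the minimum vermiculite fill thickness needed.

Treating each layer as a thermal resistance in series:
R_silica brick = L/(kA) = 0.11/(1.55×0.622) = 0.1141 K/W
Sum of the known resistances R_other = 0.1141 K/W
Required total resistance R_tot = ΔT/Q_allow = 900/4760 = 0.1891 K/W
R_vermiculite fill = R_tot − R_other = 0.07498 K/W
L = R·k·A = 0.07498×0.0792×0.622

L ≈ 3.69 mm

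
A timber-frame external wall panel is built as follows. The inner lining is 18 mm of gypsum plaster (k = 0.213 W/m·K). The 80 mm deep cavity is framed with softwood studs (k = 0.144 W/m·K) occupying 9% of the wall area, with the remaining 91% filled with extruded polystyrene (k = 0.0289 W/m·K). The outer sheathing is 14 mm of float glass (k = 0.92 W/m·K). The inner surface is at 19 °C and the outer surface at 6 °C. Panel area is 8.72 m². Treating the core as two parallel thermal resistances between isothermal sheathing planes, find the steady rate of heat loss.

Q ≈ 53 W

Sheathing layers in series; stud and cavity paths in parallel between them.
R_inner = 0.018/(0.213×8.72) = 0.009691 K/W
R_stud  = 0.08/(0.144×0.09×8.72) = 0.7079 K/W
R_cav   = 0.08/(0.0289×0.91×8.72) = 0.3488 K/W
1/R_core = 1/R_stud + 1/R_cav → R_core = 0.2337 K/W
R_outer = 0.014/(0.92×8.72) = 0.001745 K/W
R_total = 0.2451 K/W
Q = ΔT/R_total = 13/0.2451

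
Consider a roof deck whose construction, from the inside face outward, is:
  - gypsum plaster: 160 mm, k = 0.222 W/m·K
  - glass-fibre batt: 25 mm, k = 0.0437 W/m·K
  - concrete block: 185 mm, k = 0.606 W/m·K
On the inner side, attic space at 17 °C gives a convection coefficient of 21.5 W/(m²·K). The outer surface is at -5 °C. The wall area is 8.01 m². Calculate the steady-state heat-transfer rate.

Q ≈ 107 W

Model the wall as resistances in series:
R_inner film = 1/(h_i·A) = 1/(21.5×8.01) = 0.005807 K/W
R_gypsum plaster = L/(kA) = 0.16/(0.222×8.01) = 0.08998 K/W
R_glass-fibre batt = L/(kA) = 0.025/(0.0437×8.01) = 0.07142 K/W
R_concrete block = L/(kA) = 0.185/(0.606×8.01) = 0.03811 K/W
R_total = 0.2053 K/W
Q = ΔT / R_total = 22 / 0.2053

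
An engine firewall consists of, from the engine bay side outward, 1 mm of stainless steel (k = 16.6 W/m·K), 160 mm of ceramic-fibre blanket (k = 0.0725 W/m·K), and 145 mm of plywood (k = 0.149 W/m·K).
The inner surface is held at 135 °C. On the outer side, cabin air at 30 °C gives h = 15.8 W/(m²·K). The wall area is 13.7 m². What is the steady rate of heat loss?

Model the wall as resistances in series:
R_stainless steel = L/(kA) = 0.001/(16.6×13.7) = 4.397×10^-6 K/W
R_ceramic-fibre blanket = L/(kA) = 0.16/(0.0725×13.7) = 0.1611 K/W
R_plywood = L/(kA) = 0.145/(0.149×13.7) = 0.07103 K/W
R_outer film = 1/(h_o·A) = 1/(15.8×13.7) = 0.00462 K/W
R_total = 0.2367 K/W
Q = ΔT / R_total = 105 / 0.2367

Q ≈ 444 W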